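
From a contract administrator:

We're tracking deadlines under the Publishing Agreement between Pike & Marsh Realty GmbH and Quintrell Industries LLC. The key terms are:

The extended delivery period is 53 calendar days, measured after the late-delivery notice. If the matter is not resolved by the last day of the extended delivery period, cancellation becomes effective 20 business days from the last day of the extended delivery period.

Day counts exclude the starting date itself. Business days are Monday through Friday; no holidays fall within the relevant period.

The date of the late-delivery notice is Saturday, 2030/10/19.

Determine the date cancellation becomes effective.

Adding 53 calendar days to 2030/10/19 gives 2030/12/11, which is the last day of the extended delivery period.
The date cancellation becomes effective: counting 20 business days from Wednesday, 2030/12/11 (Dec 12, Dec 13, Dec 16, Dec 17, …, Jan 6, Jan 7, Jan 8, skipping weekends) reaches Wednesday, 2031/01/08.

2031/01/08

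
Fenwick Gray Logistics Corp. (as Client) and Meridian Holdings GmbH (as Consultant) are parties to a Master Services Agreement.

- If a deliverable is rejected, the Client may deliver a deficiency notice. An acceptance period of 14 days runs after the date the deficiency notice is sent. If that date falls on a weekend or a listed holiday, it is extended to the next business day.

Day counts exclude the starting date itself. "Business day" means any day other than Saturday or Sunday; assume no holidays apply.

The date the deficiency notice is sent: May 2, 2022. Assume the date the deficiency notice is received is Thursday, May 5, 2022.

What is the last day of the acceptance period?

The last day of the acceptance period: May 2, 2022 + 14 days = May 16, 2022. May 16, 2022 is a Monday, so no roll-forward applies.

May 16, 2022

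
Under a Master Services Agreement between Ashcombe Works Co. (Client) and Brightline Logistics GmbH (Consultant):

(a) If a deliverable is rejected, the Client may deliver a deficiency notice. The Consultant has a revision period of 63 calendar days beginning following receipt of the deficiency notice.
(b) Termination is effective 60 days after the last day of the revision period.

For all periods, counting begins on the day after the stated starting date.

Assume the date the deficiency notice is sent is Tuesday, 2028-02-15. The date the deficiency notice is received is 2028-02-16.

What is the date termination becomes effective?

2028-06-18

Adding 63 calendar days to 2028-02-16 gives 2028-04-19, which is the last day of the revision period.
Adding 60 calendar days to 2028-04-19 gives 2028-06-18, which is the date termination becomes effective.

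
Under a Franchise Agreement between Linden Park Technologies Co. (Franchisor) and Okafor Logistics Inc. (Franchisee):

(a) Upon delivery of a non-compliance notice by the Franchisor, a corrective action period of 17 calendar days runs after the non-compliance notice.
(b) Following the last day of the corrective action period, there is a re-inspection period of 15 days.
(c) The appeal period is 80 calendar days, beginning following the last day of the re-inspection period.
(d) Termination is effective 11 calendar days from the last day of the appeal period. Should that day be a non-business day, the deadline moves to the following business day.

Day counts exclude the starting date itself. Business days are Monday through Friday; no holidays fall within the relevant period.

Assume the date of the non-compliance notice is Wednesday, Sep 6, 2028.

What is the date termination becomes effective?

The last day of the corrective action period: 17 calendar days after Sep 6, 2028 is Sep 23, 2028.
The last day of the re-inspection period: Sep 23, 2028 + 15 days = Oct 8, 2028.
The last day of the appeal period: 80 calendar days after Oct 8, 2028 is Dec 27, 2028.
The date termination becomes effective: Dec 27, 2028 + 11 days = Jan 7, 2029. That falls on a Sunday, so it rolls to the next business day, Monday, Jan 8, 2029.

Jan 8, 2029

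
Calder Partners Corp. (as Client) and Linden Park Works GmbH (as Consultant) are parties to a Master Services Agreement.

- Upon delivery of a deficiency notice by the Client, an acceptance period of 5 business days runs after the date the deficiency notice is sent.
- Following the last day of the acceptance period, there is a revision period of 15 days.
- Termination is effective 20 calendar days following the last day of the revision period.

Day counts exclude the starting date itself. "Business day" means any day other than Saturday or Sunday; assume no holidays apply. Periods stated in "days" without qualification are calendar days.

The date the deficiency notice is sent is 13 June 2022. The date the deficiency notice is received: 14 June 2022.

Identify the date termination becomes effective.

25 July 2022

The last day of the acceptance period: counting 5 business days from Monday, 13 June 2022 (Jun 14, Jun 15, Jun 16, Jun 17, Jun 20, skipping weekends) reaches Monday, 20 June 2022.
The last day of the revision period: 15 calendar days after 20 June 2022 is 5 July 2022.
The date termination becomes effective: 5 July 2022 + 20 days = 25 July 2022.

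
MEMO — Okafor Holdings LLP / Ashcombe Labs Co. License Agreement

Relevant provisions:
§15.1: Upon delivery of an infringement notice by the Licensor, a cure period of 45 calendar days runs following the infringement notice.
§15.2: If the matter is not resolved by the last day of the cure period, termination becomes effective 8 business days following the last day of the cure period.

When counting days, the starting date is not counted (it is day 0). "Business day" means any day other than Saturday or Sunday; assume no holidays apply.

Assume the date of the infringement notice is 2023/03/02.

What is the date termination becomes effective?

2023/04/26

The last day of the cure period: 2023/03/02 + 45 days = 2023/04/16.
The date termination becomes effective: 8 business days after Sunday, 2023/04/16, skipping weekends — Apr 17, Apr 18, Apr 19, Apr 20, Apr 21, Apr 24, Apr 25, Apr 26 — lands on Wednesday, 2023/04/26.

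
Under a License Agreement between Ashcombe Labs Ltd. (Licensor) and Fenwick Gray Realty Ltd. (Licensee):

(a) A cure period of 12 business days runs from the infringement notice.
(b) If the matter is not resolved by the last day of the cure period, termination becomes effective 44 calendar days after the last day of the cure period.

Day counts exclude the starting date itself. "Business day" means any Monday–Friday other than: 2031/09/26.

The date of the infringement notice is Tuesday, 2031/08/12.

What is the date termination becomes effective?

From Tuesday, 2031/08/12, 12 business days (Aug 13, Aug 14, Aug 15, Aug 18, …, Aug 26, Aug 27, Aug 28, skipping weekends) brings us to Thursday, 2031/08/28, which is the last day of the cure period.
Adding 44 calendar days to 2031/08/28 gives 2031/10/11, which is the date termination becomes effective.

2031/10/11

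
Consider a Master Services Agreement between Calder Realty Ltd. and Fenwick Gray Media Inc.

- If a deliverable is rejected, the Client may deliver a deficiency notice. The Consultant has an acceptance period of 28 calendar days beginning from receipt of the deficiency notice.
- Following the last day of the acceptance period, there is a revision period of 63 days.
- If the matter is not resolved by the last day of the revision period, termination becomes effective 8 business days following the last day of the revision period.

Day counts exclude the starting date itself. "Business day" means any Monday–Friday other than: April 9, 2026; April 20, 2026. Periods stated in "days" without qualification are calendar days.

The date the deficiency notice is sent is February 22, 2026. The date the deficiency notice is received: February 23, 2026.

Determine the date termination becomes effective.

The last day of the acceptance period: February 23, 2026 + 28 days = March 23, 2026.
The last day of the revision period: March 23, 2026 + 63 days = May 25, 2026.
From Monday, May 25, 2026, 8 business days (May 26, May 27, May 28, May 29, Jun 1, Jun 2, Jun 3, Jun 4, skipping weekends) brings us to Thursday, June 4, 2026, which is the date termination becomes effective.

June 4, 2026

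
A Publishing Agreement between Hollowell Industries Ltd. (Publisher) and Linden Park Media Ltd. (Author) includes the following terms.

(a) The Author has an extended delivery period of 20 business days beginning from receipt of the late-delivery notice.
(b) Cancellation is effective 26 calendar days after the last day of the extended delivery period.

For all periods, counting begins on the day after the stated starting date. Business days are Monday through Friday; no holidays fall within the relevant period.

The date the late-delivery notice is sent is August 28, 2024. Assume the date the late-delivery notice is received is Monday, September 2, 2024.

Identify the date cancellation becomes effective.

October 26, 2024

From Monday, September 2, 2024, 20 business days (Sep 3, Sep 4, Sep 5, Sep 6, …, Sep 26, Sep 27, Sep 30, skipping weekends) brings us to Monday, September 30, 2024, which is the last day of the extended delivery period.
The date cancellation becomes effective: September 30, 2024 + 26 days = October 26, 2024.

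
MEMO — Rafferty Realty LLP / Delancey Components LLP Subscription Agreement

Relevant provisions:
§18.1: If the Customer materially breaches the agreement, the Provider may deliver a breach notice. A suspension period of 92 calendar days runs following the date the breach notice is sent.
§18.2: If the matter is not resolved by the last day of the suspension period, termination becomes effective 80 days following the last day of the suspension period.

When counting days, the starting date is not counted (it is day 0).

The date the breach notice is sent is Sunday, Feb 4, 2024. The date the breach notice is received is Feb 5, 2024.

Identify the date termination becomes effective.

The last day of the suspension period: Feb 4, 2024 + 92 days = May 6, 2024.
The date termination becomes effective: May 6, 2024 + 80 days = Jul 25, 2024.

Jul 25, 2024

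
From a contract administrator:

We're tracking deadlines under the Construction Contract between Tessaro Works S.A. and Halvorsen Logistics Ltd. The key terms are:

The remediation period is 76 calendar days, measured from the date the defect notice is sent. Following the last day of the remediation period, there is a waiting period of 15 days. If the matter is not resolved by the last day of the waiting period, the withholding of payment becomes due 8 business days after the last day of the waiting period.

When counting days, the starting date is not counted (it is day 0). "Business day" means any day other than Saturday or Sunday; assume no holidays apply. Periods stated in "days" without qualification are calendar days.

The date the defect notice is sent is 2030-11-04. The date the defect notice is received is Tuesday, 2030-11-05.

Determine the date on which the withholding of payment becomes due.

2031-02-13

The last day of the remediation period: 76 calendar days after 2030-11-04 is 2031-01-19.
The last day of the waiting period: 15 calendar days after 2031-01-19 is 2031-02-03.
The date on which the withholding of payment becomes due: counting 8 business days from Monday, 2031-02-03 (Feb 4, Feb 5, Feb 6, Feb 7, Feb 10, Feb 11, Feb 12, Feb 13, skipping weekends) reaches Thursday, 2031-02-13.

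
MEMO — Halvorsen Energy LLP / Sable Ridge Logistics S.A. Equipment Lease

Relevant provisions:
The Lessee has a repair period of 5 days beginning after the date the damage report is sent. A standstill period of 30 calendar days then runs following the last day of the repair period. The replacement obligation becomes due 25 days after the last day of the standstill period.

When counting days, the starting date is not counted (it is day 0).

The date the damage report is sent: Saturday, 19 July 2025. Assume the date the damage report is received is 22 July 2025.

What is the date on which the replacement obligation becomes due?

17 September 2025

The last day of the repair period: 19 July 2025 + 5 days = 24 July 2025.
The last day of the standstill period: 30 calendar days after 24 July 2025 is 23 August 2025.
Adding 25 calendar days to 23 August 2025 gives 17 September 2025, which is the date on which the replacement obligation becomes due.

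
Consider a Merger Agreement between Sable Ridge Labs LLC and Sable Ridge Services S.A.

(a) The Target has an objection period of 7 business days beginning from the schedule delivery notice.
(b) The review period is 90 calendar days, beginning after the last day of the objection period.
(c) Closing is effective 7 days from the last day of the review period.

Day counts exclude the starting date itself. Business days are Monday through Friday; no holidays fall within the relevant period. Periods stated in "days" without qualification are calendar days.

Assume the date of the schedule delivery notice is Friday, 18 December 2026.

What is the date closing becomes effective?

From Friday, 18 December 2026, 7 business days (Dec 21, Dec 22, Dec 23, Dec 24, Dec 25, Dec 28, Dec 29, skipping weekends) brings us to Tuesday, 29 December 2026, which is the last day of the objection period.
The last day of the review period: 29 December 2026 + 90 days = 29 March 2027.
Adding 7 calendar days to 29 March 2027 gives 5 April 2027, which is the date closing becomes effective.

5 April 2027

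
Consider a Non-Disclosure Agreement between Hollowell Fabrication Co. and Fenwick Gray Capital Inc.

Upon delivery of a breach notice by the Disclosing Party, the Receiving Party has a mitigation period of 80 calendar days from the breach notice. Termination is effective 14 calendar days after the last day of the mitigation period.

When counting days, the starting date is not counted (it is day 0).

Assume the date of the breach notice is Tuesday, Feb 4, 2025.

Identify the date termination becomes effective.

May 9, 2025

The last day of the mitigation period: 80 calendar days after Feb 4, 2025 is Apr 25, 2025.
The date termination becomes effective: Apr 25, 2025 + 14 days = May 9, 2025.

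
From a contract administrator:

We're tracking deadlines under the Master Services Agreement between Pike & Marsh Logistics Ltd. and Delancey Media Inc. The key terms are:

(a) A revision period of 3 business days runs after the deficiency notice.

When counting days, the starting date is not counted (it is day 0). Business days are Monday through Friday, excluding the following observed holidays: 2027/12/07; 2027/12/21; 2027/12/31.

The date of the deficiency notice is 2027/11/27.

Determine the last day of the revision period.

2027/12/01

From Saturday, 2027/11/27, 3 business days (Nov 29, Nov 30, Dec 1, skipping weekends) brings us to Wednesday, 2027/12/01, which is the last day of the revision period.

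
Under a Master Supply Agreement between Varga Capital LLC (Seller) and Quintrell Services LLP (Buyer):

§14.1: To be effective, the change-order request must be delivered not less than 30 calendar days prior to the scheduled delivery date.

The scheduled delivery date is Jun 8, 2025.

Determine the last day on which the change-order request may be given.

May 9, 2025

Jun 8, 2025 minus 30 days is May 9, 2025.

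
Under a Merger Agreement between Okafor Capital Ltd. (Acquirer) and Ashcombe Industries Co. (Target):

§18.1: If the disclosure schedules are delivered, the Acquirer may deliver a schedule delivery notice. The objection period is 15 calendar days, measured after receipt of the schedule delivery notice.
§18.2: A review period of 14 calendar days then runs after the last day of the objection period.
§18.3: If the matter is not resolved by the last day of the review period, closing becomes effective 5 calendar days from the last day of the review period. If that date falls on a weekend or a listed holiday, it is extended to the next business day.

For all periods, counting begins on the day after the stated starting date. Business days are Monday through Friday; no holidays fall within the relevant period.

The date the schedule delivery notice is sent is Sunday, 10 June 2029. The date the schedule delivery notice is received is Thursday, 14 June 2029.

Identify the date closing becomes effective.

18 July 2029

The last day of the objection period: 15 calendar days after 14 June 2029 is 29 June 2029.
The last day of the review period: 14 calendar days after 29 June 2029 is 13 July 2029.
Adding 5 calendar days to 13 July 2029 gives 18 July 2029, which is the date closing becomes effective. 18 July 2029 is a Wednesday, so no roll-forward applies.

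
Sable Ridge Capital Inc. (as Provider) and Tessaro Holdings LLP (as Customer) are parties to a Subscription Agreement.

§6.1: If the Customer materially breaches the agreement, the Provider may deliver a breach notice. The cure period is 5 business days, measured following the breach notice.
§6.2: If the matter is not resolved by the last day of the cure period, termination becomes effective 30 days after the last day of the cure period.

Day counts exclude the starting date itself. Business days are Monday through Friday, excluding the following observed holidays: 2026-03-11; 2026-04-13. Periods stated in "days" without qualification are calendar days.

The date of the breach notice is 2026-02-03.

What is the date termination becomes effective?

2026-03-12

The last day of the cure period: 5 business days after Tuesday, 2026-02-03, skipping weekends — Feb 4, Feb 5, Feb 6, Feb 9, Feb 10 — lands on Tuesday, 2026-02-10.
Adding 30 calendar days to 2026-02-10 gives 2026-03-12, which is the date termination becomes effective.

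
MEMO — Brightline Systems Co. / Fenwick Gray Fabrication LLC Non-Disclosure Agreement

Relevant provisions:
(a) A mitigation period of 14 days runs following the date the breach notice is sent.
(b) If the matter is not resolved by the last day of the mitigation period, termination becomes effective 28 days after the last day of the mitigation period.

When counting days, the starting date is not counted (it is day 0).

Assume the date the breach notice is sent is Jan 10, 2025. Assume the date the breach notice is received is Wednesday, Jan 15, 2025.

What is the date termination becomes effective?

Feb 21, 2025

The last day of the mitigation period: 14 calendar days after Jan 10, 2025 is Jan 24, 2025.
The date termination becomes effective: 28 calendar days after Jan 24, 2025 is Feb 21, 2025.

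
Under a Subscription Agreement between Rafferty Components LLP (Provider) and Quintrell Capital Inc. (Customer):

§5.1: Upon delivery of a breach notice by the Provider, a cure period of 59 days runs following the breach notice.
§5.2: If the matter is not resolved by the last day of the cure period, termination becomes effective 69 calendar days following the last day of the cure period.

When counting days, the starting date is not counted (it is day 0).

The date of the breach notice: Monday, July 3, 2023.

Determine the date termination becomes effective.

November 8, 2023

The last day of the cure period: July 3, 2023 + 59 days = August 31, 2023.
Adding 69 calendar days to August 31, 2023 gives November 8, 2023, which is the date termination becomes effective.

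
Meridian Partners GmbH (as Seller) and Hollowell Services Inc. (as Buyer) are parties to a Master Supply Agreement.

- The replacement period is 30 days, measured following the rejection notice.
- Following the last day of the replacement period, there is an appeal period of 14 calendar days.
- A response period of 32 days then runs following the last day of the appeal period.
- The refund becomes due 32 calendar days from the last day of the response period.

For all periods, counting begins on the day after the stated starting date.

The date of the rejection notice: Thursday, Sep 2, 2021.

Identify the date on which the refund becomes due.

The last day of the replacement period: Sep 2, 2021 + 30 days = Oct 2, 2021.
The last day of the appeal period: 14 calendar days after Oct 2, 2021 is Oct 16, 2021.
The last day of the response period: Oct 16, 2021 + 32 days = Nov 17, 2021.
Adding 32 calendar days to Nov 17, 2021 gives Dec 19, 2021, which is the date on which the refund becomes due.

Dec 19, 2021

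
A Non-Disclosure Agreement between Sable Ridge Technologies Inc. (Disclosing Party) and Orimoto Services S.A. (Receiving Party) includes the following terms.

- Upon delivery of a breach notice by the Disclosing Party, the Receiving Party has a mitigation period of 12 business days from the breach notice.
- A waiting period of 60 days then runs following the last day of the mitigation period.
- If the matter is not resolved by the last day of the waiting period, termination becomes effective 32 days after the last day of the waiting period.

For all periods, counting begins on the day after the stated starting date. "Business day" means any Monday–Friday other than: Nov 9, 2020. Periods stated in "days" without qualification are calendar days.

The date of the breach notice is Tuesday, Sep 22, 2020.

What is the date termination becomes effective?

From Tuesday, Sep 22, 2020, 12 business days (Sep 23, Sep 24, Sep 25, Sep 28, …, Oct 6, Oct 7, Oct 8, skipping weekends) brings us to Thursday, Oct 8, 2020, which is the last day of the mitigation period.
The last day of the waiting period: Oct 8, 2020 + 60 days = Dec 7, 2020.
Adding 32 calendar days to Dec 7, 2020 gives Jan 8, 2021, which is the date termination becomes effective.

Jan 8, 2021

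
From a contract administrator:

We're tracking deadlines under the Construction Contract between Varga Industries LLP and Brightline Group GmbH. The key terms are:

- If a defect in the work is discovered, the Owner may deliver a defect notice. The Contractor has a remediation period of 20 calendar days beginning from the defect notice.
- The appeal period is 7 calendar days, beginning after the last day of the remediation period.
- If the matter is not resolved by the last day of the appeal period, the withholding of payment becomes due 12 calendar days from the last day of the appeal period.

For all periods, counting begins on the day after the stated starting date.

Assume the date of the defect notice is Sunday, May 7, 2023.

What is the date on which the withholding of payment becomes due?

Jun 15, 2023

The last day of the remediation period: May 7, 2023 + 20 days = May 27, 2023.
The last day of the appeal period: May 27, 2023 + 7 days = Jun 3, 2023.
The date on which the withholding of payment becomes due: 12 calendar days after Jun 3, 2023 is Jun 15, 2023.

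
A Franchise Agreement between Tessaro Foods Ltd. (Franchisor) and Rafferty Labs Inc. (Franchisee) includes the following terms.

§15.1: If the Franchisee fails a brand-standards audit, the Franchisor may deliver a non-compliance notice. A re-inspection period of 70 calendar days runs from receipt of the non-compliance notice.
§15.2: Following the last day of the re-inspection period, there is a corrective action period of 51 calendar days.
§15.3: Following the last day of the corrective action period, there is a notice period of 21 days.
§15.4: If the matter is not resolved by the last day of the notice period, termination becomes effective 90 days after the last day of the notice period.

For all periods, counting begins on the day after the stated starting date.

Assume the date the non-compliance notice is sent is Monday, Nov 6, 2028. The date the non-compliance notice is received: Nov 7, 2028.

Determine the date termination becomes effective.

Jun 27, 2029

The last day of the re-inspection period: 70 calendar days after Nov 7, 2028 is Jan 16, 2029.
Adding 51 calendar days to Jan 16, 2029 gives Mar 8, 2029, which is the last day of the corrective action period.
The last day of the notice period: 21 calendar days after Mar 8, 2029 is Mar 29, 2029.
Adding 90 calendar days to Mar 29, 2029 gives Jun 27, 2029, which is the date termination becomes effective.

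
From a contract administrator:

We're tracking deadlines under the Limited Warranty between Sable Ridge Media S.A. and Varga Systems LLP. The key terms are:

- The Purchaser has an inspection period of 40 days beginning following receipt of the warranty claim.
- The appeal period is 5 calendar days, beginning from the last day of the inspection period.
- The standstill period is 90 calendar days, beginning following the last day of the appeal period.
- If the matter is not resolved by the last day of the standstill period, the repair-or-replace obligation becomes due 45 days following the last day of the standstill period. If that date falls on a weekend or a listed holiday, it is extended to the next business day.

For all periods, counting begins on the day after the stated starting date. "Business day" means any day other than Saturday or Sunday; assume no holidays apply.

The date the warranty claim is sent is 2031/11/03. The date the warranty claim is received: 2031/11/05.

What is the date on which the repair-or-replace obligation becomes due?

Adding 40 calendar days to 2031/11/05 gives 2031/12/15, which is the last day of the inspection period.
The last day of the appeal period: 2031/12/15 + 5 days = 2031/12/20.
Adding 90 calendar days to 2031/12/20 gives 2032/03/19, which is the last day of the standstill period.
The date on which the repair-or-replace obligation becomes due: 2032/03/19 + 45 days = 2032/05/03. 2032/05/03 is a Monday, so no roll-forward applies.

2032/05/03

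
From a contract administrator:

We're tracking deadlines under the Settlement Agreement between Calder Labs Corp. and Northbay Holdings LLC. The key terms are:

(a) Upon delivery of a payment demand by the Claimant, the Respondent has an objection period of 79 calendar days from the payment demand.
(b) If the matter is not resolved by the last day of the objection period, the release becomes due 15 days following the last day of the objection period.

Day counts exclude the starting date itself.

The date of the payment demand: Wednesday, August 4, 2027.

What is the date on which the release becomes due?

Adding 79 calendar days to August 4, 2027 gives October 22, 2027, which is the last day of the objection period.
Adding 15 calendar days to October 22, 2027 gives November 6, 2027, which is the date on which the release becomes due.

November 6, 2027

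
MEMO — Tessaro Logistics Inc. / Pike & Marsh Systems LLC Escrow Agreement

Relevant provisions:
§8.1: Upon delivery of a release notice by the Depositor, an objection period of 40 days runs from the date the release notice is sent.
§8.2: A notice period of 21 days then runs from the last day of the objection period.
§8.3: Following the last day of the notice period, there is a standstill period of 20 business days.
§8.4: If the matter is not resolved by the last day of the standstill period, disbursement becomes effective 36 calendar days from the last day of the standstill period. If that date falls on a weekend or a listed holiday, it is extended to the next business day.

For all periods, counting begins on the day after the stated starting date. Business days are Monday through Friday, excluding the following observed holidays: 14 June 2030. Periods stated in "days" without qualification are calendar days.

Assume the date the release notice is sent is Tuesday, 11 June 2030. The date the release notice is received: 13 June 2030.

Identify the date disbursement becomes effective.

The last day of the objection period: 40 calendar days after 11 June 2030 is 21 July 2030.
The last day of the notice period: 21 July 2030 + 21 days = 11 August 2030.
From Sunday, 11 August 2030, 20 business days (Aug 12, Aug 13, Aug 14, Aug 15, …, Sep 4, Sep 5, Sep 6, skipping weekends) brings us to Friday, 6 September 2030, which is the last day of the standstill period.
The date disbursement becomes effective: 36 calendar days after 6 September 2030 is 12 October 2030. That falls on a Saturday, so it rolls to the next business day, Monday, 14 October 2030.

14 October 2030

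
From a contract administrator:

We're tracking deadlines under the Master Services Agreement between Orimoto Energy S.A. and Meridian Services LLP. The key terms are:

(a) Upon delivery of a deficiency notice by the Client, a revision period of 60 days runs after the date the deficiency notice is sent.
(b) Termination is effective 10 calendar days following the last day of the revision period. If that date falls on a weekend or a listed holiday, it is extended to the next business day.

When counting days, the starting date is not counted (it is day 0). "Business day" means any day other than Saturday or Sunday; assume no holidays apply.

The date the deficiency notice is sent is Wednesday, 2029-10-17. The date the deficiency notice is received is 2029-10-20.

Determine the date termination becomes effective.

The last day of the revision period: 60 calendar days after 2029-10-17 is 2029-12-16.
The date termination becomes effective: 10 calendar days after 2029-12-16 is 2029-12-26. 2029-12-26 is a Wednesday, so no roll-forward applies.

2029-12-26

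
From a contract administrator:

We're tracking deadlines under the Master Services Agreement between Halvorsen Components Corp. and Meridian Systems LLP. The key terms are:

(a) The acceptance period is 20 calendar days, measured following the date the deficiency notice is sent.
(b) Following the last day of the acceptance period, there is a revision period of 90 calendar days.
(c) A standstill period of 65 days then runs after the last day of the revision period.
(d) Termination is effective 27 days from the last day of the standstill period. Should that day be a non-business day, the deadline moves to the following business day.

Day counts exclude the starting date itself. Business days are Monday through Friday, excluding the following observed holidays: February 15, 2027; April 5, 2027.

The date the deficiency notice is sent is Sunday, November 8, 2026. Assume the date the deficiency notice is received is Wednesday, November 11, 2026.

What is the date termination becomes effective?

The last day of the acceptance period: November 8, 2026 + 20 days = November 28, 2026.
The last day of the revision period: November 28, 2026 + 90 days = February 26, 2027.
The last day of the standstill period: February 26, 2027 + 65 days = May 2, 2027.
The date termination becomes effective: 27 calendar days after May 2, 2027 is May 29, 2027. That falls on a Saturday, so it rolls to the next business day, Monday, May 31, 2027.

May 31, 2027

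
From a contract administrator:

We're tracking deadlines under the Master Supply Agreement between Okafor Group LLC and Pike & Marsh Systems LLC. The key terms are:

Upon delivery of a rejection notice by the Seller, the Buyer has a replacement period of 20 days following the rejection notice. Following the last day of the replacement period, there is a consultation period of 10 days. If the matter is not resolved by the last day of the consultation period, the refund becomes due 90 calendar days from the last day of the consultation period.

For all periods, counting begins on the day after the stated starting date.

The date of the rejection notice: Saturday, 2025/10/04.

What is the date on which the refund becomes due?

2026/02/01

Adding 20 calendar days to 2025/10/04 gives 2025/10/24, which is the last day of the replacement period.
The last day of the consultation period: 2025/10/24 + 10 days = 2025/11/03.
Adding 90 calendar days to 2025/11/03 gives 2026/02/01, which is the date on which the refund becomes due.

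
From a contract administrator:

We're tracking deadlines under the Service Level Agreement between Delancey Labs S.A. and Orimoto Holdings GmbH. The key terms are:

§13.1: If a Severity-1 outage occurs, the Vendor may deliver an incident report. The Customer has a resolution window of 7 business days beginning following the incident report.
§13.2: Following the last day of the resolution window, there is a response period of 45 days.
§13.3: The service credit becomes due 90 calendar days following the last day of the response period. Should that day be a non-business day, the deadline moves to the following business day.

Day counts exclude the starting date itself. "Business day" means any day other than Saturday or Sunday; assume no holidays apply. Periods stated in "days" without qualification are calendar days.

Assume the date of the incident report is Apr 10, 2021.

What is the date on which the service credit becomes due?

The last day of the resolution window: counting 7 business days from Saturday, Apr 10, 2021 (Apr 12, Apr 13, Apr 14, Apr 15, Apr 16, Apr 19, Apr 20, skipping weekends) reaches Tuesday, Apr 20, 2021.
The last day of the response period: 45 calendar days after Apr 20, 2021 is Jun 4, 2021.
The date on which the service credit becomes due: 90 calendar days after Jun 4, 2021 is Sep 2, 2021. Sep 2, 2021 is a Thursday, so no roll-forward applies.

Sep 2, 2021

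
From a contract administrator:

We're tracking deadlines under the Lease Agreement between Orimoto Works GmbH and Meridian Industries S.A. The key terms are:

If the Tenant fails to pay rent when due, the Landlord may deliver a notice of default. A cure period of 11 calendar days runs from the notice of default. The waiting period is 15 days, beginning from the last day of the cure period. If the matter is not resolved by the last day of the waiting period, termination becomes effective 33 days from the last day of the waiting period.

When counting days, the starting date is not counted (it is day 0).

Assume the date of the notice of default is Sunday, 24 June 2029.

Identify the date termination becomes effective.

The last day of the cure period: 11 calendar days after 24 June 2029 is 5 July 2029.
The last day of the waiting period: 15 calendar days after 5 July 2029 is 20 July 2029.
The date termination becomes effective: 20 July 2029 + 33 days = 22 August 2029.

22 August 2029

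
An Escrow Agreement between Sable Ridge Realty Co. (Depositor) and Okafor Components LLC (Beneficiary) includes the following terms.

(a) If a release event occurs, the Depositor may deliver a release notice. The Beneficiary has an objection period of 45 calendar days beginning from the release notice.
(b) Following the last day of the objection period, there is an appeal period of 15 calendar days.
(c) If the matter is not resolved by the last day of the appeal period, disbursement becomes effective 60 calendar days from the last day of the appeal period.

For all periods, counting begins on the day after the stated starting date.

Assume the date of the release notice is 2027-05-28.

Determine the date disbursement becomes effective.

2027-09-25

The last day of the objection period: 45 calendar days after 2027-05-28 is 2027-07-12.
Adding 15 calendar days to 2027-07-12 gives 2027-07-27, which is the last day of the appeal period.
Adding 60 calendar days to 2027-07-27 gives 2027-09-25, which is the date disbursement becomes effective.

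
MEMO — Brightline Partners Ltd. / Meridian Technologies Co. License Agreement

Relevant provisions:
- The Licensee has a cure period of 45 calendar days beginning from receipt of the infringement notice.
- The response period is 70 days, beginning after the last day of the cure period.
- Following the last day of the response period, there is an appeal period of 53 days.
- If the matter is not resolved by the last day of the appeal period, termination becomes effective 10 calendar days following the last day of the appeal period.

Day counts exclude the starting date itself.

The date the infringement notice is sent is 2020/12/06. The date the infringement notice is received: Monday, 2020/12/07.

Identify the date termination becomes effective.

The last day of the cure period: 2020/12/07 + 45 days = 2021/01/21.
The last day of the response period: 2021/01/21 + 70 days = 2021/04/01.
The last day of the appeal period: 53 calendar days after 2021/04/01 is 2021/05/24.
The date termination becomes effective: 10 calendar days after 2021/05/24 is 2021/06/03.

2021/06/03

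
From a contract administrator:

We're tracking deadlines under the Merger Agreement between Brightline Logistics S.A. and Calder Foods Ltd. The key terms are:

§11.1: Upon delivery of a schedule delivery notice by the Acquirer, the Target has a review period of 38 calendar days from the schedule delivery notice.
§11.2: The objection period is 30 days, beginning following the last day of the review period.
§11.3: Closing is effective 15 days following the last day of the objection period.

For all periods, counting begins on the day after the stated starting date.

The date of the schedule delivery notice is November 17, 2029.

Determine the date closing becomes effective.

February 8, 2030

The last day of the review period: 38 calendar days after November 17, 2029 is December 25, 2029.
The last day of the objection period: December 25, 2029 + 30 days = January 24, 2030.
The date closing becomes effective: 15 calendar days after January 24, 2030 is February 8, 2030.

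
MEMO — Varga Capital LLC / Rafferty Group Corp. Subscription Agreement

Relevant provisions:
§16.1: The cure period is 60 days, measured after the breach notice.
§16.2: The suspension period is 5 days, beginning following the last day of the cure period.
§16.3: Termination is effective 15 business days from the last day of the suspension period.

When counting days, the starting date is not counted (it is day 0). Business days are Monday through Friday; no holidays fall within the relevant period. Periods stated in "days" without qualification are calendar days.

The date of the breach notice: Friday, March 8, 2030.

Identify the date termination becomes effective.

May 31, 2030

Adding 60 calendar days to March 8, 2030 gives May 7, 2030, which is the last day of the cure period.
Adding 5 calendar days to May 7, 2030 gives May 12, 2030, which is the last day of the suspension period.
The date termination becomes effective: counting 15 business days from Sunday, May 12, 2030 (May 13, May 14, May 15, May 16, …, May 29, May 30, May 31, skipping weekends) reaches Friday, May 31, 2030.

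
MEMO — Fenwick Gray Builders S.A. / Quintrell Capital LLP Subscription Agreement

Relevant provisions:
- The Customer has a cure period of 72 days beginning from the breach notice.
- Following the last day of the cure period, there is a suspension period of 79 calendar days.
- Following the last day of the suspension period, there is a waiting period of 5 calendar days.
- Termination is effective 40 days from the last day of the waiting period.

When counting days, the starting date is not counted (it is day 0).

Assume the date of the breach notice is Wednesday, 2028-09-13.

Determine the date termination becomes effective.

The last day of the cure period: 72 calendar days after 2028-09-13 is 2028-11-24.
The last day of the suspension period: 2028-11-24 + 79 days = 2029-02-11.
The last day of the waiting period: 5 calendar days after 2029-02-11 is 2029-02-16.
Adding 40 calendar days to 2029-02-16 gives 2029-03-28, which is the date termination becomes effective.

2029-03-28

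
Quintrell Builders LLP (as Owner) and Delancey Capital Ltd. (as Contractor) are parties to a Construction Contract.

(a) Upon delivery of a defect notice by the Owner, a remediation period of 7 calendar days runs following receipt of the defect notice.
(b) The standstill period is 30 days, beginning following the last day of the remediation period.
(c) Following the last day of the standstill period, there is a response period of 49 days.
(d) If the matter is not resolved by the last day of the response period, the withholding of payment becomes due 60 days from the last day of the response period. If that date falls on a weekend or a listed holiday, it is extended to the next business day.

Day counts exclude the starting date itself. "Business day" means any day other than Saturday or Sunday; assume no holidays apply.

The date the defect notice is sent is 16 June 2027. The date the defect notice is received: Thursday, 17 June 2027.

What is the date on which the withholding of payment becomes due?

10 November 2027

The last day of the remediation period: 7 calendar days after 17 June 2027 is 24 June 2027.
The last day of the standstill period: 24 June 2027 + 30 days = 24 July 2027.
The last day of the response period: 24 July 2027 + 49 days = 11 September 2027.
Adding 60 calendar days to 11 September 2027 gives 10 November 2027, which is the date on which the withholding of payment becomes due. 10 November 2027 is a Wednesday, so no roll-forward applies.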